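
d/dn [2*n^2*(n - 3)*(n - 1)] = 4*n*(2*n^2 - 6*n + 3)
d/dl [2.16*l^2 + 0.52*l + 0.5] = 4.32*l + 0.52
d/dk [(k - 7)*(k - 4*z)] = 2*k - 4*z - 7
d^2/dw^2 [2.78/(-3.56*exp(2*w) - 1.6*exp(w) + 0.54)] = (-2.78*(7.12*exp(w) + 1.6)*(14.24*exp(w) + 3.2)*exp(w) + (39.5872*exp(w) + 4.448)*(3.56*exp(2*w) + 1.6*exp(w) - 0.54))*exp(w)/(3.56*exp(2*w) + 1.6*exp(w) - 0.54)^3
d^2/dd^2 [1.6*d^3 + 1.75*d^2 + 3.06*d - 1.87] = 9.6*d + 3.5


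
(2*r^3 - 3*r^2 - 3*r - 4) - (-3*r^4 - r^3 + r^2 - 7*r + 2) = 3*r^4 + 3*r^3 - 4*r^2 + 4*r - 6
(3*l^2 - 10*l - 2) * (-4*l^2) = -12*l^4 + 40*l^3 + 8*l^2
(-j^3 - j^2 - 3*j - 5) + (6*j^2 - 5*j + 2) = -j^3 + 5*j^2 - 8*j - 3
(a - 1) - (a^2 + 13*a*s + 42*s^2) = -a^2 - 13*a*s + a - 42*s^2 - 1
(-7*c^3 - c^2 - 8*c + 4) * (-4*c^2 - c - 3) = 28*c^5 + 11*c^4 + 54*c^3 - 5*c^2 + 20*c - 12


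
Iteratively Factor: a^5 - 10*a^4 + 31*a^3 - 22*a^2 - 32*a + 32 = (a - 4)*(a^4 - 6*a^3 + 7*a^2 + 6*a - 8) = (a - 4)*(a - 1)*(a^3 - 5*a^2 + 2*a + 8) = (a - 4)*(a - 1)*(a + 1)*(a^2 - 6*a + 8) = (a - 4)*(a - 2)*(a - 1)*(a + 1)*(a - 4)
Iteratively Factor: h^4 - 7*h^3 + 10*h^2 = (h)*(h^3 - 7*h^2 + 10*h) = h^2*(h^2 - 7*h + 10) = h^2*(h - 5)*(h - 2)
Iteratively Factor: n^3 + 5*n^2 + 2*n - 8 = (n + 4)*(n^2 + n - 2) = (n + 2)*(n + 4)*(n - 1)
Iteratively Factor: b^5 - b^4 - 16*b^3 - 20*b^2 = (b)*(b^4 - b^3 - 16*b^2 - 20*b) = b^2*(b^3 - b^2 - 16*b - 20) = b^2*(b + 2)*(b^2 - 3*b - 10) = b^2*(b + 2)^2*(b - 5)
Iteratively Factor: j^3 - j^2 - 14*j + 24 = (j + 4)*(j^2 - 5*j + 6) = (j - 2)*(j + 4)*(j - 3)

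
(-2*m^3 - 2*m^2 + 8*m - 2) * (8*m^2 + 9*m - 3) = -16*m^5 - 34*m^4 + 52*m^3 + 62*m^2 - 42*m + 6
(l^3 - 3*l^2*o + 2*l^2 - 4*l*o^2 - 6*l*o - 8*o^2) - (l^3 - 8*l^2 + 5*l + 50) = -3*l^2*o + 10*l^2 - 4*l*o^2 - 6*l*o - 5*l - 8*o^2 - 50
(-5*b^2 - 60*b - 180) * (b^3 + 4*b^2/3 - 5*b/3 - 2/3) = -5*b^5 - 200*b^4/3 - 755*b^3/3 - 410*b^2/3 + 340*b + 120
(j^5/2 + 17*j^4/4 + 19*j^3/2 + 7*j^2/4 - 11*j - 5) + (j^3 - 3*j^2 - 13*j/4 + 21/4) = j^5/2 + 17*j^4/4 + 21*j^3/2 - 5*j^2/4 - 57*j/4 + 1/4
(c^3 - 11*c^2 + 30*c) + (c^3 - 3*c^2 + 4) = 2*c^3 - 14*c^2 + 30*c + 4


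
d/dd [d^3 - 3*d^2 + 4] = 3*d*(d - 2)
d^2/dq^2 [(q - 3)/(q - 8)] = 10/(q - 8)^3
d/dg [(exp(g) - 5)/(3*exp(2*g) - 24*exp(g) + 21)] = (-2*(exp(g) - 5)*(exp(g) - 4) + exp(2*g) - 8*exp(g) + 7)*exp(g)/(3*(exp(2*g) - 8*exp(g) + 7)^2)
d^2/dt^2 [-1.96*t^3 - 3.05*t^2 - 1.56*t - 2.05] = -11.76*t - 6.1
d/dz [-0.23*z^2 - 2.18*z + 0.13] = -0.46*z - 2.18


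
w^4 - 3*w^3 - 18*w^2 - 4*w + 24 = (w - 6)*(w - 1)*(w + 2)^2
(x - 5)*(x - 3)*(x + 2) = x^3 - 6*x^2 - x + 30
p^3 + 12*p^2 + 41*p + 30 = (p + 1)*(p + 5)*(p + 6)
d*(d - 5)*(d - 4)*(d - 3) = d^4 - 12*d^3 + 47*d^2 - 60*d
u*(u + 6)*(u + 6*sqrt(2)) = u^3 + 6*u^2 + 6*sqrt(2)*u^2 + 36*sqrt(2)*u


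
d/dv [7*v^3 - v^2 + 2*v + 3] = 21*v^2 - 2*v + 2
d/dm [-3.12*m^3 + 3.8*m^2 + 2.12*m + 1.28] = -9.36*m^2 + 7.6*m + 2.12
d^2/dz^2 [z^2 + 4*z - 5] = 2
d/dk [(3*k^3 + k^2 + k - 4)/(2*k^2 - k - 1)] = (6*k^4 - 6*k^3 - 12*k^2 + 14*k - 5)/(4*k^4 - 4*k^3 - 3*k^2 + 2*k + 1)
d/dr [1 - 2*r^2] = -4*r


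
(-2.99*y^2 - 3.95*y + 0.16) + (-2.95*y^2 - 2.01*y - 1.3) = -5.94*y^2 - 5.96*y - 1.14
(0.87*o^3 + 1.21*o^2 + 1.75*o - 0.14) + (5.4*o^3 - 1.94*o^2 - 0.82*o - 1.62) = 6.27*o^3 - 0.73*o^2 + 0.93*o - 1.76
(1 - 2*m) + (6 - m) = 7 - 3*m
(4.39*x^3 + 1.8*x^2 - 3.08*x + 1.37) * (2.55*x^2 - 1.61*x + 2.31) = 11.1945*x^5 - 2.4779*x^4 - 0.611099999999999*x^3 + 12.6103*x^2 - 9.3205*x + 3.1647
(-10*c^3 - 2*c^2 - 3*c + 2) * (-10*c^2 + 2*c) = 100*c^5 + 26*c^3 - 26*c^2 + 4*c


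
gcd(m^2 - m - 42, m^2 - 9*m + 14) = m - 7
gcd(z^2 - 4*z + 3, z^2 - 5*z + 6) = z - 3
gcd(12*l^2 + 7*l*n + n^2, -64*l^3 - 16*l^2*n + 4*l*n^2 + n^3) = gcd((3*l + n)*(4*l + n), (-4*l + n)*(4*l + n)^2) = 4*l + n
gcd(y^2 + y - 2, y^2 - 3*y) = 1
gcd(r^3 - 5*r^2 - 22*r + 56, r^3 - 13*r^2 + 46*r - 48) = r - 2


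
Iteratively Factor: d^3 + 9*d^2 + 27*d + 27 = (d + 3)*(d^2 + 6*d + 9) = (d + 3)^2*(d + 3)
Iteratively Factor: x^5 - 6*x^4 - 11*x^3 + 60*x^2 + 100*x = (x + 2)*(x^4 - 8*x^3 + 5*x^2 + 50*x) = (x - 5)*(x + 2)*(x^3 - 3*x^2 - 10*x) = x*(x - 5)*(x + 2)*(x^2 - 3*x - 10) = x*(x - 5)*(x + 2)^2*(x - 5)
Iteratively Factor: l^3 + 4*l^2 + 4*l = (l + 2)*(l^2 + 2*l) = l*(l + 2)*(l + 2)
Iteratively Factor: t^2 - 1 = (t - 1)*(t + 1)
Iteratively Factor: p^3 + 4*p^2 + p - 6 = (p + 3)*(p^2 + p - 2) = (p + 2)*(p + 3)*(p - 1)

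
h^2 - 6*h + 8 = (h - 4)*(h - 2)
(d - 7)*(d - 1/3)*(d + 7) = d^3 - d^2/3 - 49*d + 49/3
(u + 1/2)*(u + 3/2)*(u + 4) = u^3 + 6*u^2 + 35*u/4 + 3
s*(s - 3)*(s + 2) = s^3 - s^2 - 6*s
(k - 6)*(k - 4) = k^2 - 10*k + 24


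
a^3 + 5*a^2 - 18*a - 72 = (a - 4)*(a + 3)*(a + 6)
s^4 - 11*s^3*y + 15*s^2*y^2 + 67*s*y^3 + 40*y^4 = (s - 8*y)*(s - 5*y)*(s + y)^2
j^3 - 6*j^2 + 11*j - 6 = (j - 3)*(j - 2)*(j - 1)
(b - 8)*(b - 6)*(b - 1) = b^3 - 15*b^2 + 62*b - 48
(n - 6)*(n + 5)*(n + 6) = n^3 + 5*n^2 - 36*n - 180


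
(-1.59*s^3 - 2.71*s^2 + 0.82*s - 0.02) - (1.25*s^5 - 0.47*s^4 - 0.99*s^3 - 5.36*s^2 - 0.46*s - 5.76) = -1.25*s^5 + 0.47*s^4 - 0.6*s^3 + 2.65*s^2 + 1.28*s + 5.74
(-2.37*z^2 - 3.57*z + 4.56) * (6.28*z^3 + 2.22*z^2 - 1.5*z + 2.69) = -14.8836*z^5 - 27.681*z^4 + 24.2664*z^3 + 9.1029*z^2 - 16.4433*z + 12.2664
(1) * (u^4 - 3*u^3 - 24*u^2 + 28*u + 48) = u^4 - 3*u^3 - 24*u^2 + 28*u + 48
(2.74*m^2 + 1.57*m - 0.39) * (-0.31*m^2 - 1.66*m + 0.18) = -0.8494*m^4 - 5.0351*m^3 - 1.9921*m^2 + 0.93*m - 0.0702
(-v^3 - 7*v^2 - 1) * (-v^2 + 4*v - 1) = v^5 + 3*v^4 - 27*v^3 + 8*v^2 - 4*v + 1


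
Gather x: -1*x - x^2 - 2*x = -x^2 - 3*x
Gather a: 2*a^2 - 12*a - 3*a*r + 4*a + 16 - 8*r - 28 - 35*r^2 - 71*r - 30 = 2*a^2 + a*(-3*r - 8) - 35*r^2 - 79*r - 42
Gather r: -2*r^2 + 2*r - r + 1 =-2*r^2 + r + 1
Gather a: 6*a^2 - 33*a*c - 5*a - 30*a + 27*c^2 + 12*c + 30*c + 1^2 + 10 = 6*a^2 + a*(-33*c - 35) + 27*c^2 + 42*c + 11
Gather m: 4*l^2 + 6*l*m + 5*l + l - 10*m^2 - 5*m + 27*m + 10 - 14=4*l^2 + 6*l - 10*m^2 + m*(6*l + 22) - 4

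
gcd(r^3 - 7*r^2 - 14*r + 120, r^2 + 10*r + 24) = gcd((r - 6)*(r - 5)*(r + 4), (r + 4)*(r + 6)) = r + 4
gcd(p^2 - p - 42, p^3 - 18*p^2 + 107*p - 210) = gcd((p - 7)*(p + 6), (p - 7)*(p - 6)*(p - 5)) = p - 7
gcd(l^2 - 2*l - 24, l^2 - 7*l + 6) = l - 6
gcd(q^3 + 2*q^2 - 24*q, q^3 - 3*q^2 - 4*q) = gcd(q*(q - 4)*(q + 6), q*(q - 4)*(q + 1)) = q^2 - 4*q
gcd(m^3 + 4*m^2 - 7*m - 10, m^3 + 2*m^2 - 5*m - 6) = m^2 - m - 2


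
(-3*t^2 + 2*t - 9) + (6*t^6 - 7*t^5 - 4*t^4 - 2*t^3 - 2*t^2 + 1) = 6*t^6 - 7*t^5 - 4*t^4 - 2*t^3 - 5*t^2 + 2*t - 8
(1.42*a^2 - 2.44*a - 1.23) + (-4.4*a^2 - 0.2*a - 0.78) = -2.98*a^2 - 2.64*a - 2.01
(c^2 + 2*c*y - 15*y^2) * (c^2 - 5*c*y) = c^4 - 3*c^3*y - 25*c^2*y^2 + 75*c*y^3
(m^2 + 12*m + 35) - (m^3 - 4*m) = -m^3 + m^2 + 16*m + 35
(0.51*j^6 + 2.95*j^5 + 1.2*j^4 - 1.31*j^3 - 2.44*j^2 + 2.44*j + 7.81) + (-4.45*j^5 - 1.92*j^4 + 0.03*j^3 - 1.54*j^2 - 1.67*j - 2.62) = 0.51*j^6 - 1.5*j^5 - 0.72*j^4 - 1.28*j^3 - 3.98*j^2 + 0.77*j + 5.19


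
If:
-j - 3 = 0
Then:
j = -3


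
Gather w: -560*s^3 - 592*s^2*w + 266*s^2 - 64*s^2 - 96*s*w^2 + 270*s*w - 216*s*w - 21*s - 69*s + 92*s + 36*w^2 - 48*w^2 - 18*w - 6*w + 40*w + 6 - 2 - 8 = -560*s^3 + 202*s^2 + 2*s + w^2*(-96*s - 12) + w*(-592*s^2 + 54*s + 16) - 4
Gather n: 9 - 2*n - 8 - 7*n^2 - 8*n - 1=-7*n^2 - 10*n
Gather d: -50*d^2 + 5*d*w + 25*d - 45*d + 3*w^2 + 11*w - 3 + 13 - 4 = -50*d^2 + d*(5*w - 20) + 3*w^2 + 11*w + 6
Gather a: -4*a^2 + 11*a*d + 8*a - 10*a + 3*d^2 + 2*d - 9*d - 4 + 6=-4*a^2 + a*(11*d - 2) + 3*d^2 - 7*d + 2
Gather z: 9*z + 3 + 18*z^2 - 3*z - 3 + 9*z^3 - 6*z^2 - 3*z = 9*z^3 + 12*z^2 + 3*z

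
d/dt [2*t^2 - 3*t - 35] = 4*t - 3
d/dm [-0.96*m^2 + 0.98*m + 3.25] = 0.98 - 1.92*m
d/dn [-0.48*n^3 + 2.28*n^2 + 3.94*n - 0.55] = -1.44*n^2 + 4.56*n + 3.94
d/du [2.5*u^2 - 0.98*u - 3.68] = 5.0*u - 0.98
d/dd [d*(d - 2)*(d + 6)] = 3*d^2 + 8*d - 12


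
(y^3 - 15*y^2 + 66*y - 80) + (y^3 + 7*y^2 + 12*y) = 2*y^3 - 8*y^2 + 78*y - 80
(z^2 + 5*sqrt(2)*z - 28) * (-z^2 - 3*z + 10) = -z^4 - 5*sqrt(2)*z^3 - 3*z^3 - 15*sqrt(2)*z^2 + 38*z^2 + 50*sqrt(2)*z + 84*z - 280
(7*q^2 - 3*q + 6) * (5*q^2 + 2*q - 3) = 35*q^4 - q^3 + 3*q^2 + 21*q - 18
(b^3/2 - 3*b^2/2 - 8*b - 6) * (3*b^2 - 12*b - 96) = 3*b^5/2 - 21*b^4/2 - 54*b^3 + 222*b^2 + 840*b + 576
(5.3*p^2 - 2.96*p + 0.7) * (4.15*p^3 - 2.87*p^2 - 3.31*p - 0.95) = 21.995*p^5 - 27.495*p^4 - 6.1428*p^3 + 2.7536*p^2 + 0.495*p - 0.665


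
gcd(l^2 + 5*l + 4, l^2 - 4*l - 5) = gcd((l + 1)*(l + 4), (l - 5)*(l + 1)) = l + 1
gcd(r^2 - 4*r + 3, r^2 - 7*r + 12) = r - 3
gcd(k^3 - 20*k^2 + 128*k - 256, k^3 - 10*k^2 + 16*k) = k - 8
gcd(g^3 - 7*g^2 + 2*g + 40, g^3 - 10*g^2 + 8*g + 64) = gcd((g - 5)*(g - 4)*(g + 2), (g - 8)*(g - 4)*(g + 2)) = g^2 - 2*g - 8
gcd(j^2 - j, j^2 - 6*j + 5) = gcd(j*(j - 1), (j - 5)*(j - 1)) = j - 1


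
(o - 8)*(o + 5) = o^2 - 3*o - 40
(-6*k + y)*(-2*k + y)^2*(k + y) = -24*k^4 + 4*k^3*y + 18*k^2*y^2 - 9*k*y^3 + y^4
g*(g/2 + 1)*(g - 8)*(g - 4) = g^4/2 - 5*g^3 + 4*g^2 + 32*g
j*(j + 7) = j^2 + 7*j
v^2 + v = v*(v + 1)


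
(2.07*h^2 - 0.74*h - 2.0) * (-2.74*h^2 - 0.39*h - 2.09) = -5.6718*h^4 + 1.2203*h^3 + 1.4423*h^2 + 2.3266*h + 4.18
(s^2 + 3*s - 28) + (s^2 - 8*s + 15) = 2*s^2 - 5*s - 13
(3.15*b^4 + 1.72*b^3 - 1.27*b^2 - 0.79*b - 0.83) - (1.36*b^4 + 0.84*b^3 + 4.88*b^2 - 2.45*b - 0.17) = 1.79*b^4 + 0.88*b^3 - 6.15*b^2 + 1.66*b - 0.66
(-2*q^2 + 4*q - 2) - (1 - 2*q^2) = 4*q - 3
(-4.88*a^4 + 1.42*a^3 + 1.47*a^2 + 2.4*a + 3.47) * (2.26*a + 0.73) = -11.0288*a^5 - 0.3532*a^4 + 4.3588*a^3 + 6.4971*a^2 + 9.5942*a + 2.5331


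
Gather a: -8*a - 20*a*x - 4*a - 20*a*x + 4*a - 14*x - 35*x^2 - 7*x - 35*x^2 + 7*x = a*(-40*x - 8) - 70*x^2 - 14*x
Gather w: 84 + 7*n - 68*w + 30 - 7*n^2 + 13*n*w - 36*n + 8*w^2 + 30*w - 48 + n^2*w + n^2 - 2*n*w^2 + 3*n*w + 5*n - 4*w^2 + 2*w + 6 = -6*n^2 - 24*n + w^2*(4 - 2*n) + w*(n^2 + 16*n - 36) + 72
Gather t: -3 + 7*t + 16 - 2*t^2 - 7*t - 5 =8 - 2*t^2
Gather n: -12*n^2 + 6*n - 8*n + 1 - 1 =-12*n^2 - 2*n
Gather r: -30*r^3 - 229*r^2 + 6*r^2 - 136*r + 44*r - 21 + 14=-30*r^3 - 223*r^2 - 92*r - 7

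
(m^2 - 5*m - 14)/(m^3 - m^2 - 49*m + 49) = (m + 2)/(m^2 + 6*m - 7)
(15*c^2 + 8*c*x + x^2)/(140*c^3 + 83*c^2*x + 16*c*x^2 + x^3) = (3*c + x)/(28*c^2 + 11*c*x + x^2)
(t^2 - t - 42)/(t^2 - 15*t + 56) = (t + 6)/(t - 8)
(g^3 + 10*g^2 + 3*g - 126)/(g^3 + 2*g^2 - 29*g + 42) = (g + 6)/(g - 2)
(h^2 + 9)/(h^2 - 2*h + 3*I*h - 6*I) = (h - 3*I)/(h - 2)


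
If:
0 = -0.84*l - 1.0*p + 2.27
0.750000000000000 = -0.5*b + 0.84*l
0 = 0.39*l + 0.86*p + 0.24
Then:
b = 9.58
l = 6.60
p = -3.27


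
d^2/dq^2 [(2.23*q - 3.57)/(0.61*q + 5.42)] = (-2.22044604925031e-16*q - 17.402446)/(0.61*q + 5.42)^3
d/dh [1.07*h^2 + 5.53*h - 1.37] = 2.14*h + 5.53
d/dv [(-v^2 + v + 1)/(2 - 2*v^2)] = (v^2 + 1)/(2*(v^4 - 2*v^2 + 1))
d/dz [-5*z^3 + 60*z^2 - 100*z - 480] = -15*z^2 + 120*z - 100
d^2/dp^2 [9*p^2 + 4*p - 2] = 18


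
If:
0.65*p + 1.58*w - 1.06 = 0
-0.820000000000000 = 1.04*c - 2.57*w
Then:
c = 2.47115384615385*w - 0.788461538461538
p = 1.63076923076923 - 2.43076923076923*w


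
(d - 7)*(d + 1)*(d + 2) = d^3 - 4*d^2 - 19*d - 14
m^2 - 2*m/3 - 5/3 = (m - 5/3)*(m + 1)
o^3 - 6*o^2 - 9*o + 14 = (o - 7)*(o - 1)*(o + 2)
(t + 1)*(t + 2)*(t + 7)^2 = t^4 + 17*t^3 + 93*t^2 + 175*t + 98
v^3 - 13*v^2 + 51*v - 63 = (v - 7)*(v - 3)^2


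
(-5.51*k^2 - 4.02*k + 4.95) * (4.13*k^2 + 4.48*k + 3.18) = -22.7563*k^4 - 41.2874*k^3 - 15.0879*k^2 + 9.3924*k + 15.741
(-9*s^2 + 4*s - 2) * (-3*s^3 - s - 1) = 27*s^5 - 12*s^4 + 15*s^3 + 5*s^2 - 2*s + 2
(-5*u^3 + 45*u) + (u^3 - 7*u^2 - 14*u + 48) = -4*u^3 - 7*u^2 + 31*u + 48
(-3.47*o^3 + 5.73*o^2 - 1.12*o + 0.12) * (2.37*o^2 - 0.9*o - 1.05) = -8.2239*o^5 + 16.7031*o^4 - 4.1679*o^3 - 4.7241*o^2 + 1.068*o - 0.126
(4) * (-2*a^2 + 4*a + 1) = -8*a^2 + 16*a + 4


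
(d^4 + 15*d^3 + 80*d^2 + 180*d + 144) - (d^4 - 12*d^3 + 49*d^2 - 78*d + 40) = 27*d^3 + 31*d^2 + 258*d + 104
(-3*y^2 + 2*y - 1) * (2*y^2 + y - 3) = -6*y^4 + y^3 + 9*y^2 - 7*y + 3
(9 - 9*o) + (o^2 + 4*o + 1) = o^2 - 5*o + 10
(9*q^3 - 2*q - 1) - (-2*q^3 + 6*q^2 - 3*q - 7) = 11*q^3 - 6*q^2 + q + 6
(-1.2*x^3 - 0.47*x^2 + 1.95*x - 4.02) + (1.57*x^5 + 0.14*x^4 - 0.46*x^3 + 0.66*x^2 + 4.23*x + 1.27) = 1.57*x^5 + 0.14*x^4 - 1.66*x^3 + 0.19*x^2 + 6.18*x - 2.75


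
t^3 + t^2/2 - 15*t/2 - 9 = (t - 3)*(t + 3/2)*(t + 2)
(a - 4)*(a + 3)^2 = a^3 + 2*a^2 - 15*a - 36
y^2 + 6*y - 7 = (y - 1)*(y + 7)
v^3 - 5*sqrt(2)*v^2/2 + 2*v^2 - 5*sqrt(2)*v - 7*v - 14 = (v + 2)*(v - 7*sqrt(2)/2)*(v + sqrt(2))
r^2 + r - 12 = (r - 3)*(r + 4)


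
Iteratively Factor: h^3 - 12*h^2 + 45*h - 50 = (h - 2)*(h^2 - 10*h + 25) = (h - 5)*(h - 2)*(h - 5)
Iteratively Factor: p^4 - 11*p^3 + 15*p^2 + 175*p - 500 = (p - 5)*(p^3 - 6*p^2 - 15*p + 100) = (p - 5)*(p + 4)*(p^2 - 10*p + 25) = (p - 5)^2*(p + 4)*(p - 5)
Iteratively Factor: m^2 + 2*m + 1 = (m + 1)*(m + 1)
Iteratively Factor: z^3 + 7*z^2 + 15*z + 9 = (z + 3)*(z^2 + 4*z + 3) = (z + 1)*(z + 3)*(z + 3)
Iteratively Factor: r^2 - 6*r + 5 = (r - 1)*(r - 5)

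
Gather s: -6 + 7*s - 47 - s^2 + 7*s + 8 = -s^2 + 14*s - 45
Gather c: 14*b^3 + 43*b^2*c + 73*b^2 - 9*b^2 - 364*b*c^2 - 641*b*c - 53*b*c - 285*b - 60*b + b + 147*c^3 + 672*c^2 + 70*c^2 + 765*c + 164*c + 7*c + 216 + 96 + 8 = 14*b^3 + 64*b^2 - 344*b + 147*c^3 + c^2*(742 - 364*b) + c*(43*b^2 - 694*b + 936) + 320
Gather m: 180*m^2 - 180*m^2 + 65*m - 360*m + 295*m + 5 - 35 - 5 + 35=0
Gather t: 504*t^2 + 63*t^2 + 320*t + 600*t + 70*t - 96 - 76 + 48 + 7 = 567*t^2 + 990*t - 117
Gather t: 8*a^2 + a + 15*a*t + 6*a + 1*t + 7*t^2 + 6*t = 8*a^2 + 7*a + 7*t^2 + t*(15*a + 7)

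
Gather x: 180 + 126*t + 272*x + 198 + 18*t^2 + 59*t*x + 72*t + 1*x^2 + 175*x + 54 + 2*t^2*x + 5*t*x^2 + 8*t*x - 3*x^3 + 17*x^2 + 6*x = 18*t^2 + 198*t - 3*x^3 + x^2*(5*t + 18) + x*(2*t^2 + 67*t + 453) + 432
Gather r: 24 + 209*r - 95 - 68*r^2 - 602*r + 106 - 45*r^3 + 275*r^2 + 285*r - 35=-45*r^3 + 207*r^2 - 108*r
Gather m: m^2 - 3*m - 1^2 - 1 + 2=m^2 - 3*m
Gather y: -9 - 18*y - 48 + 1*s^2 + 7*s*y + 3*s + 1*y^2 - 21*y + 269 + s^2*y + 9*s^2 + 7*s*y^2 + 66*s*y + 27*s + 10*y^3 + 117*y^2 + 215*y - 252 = 10*s^2 + 30*s + 10*y^3 + y^2*(7*s + 118) + y*(s^2 + 73*s + 176) - 40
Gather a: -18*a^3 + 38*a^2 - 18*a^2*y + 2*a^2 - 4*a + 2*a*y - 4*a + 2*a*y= -18*a^3 + a^2*(40 - 18*y) + a*(4*y - 8)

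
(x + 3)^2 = x^2 + 6*x + 9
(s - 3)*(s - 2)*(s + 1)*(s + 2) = s^4 - 2*s^3 - 7*s^2 + 8*s + 12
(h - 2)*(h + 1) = h^2 - h - 2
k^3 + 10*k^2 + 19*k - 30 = (k - 1)*(k + 5)*(k + 6)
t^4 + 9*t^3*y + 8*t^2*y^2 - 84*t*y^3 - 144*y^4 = (t - 3*y)*(t + 2*y)*(t + 4*y)*(t + 6*y)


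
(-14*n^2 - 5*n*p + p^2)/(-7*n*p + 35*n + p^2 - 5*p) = (2*n + p)/(p - 5)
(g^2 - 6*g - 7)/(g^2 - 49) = (g + 1)/(g + 7)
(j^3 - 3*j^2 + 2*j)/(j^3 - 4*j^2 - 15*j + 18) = j*(j - 2)/(j^2 - 3*j - 18)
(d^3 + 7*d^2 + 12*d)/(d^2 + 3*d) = d + 4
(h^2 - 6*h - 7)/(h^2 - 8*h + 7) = (h + 1)/(h - 1)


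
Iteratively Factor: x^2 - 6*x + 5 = (x - 5)*(x - 1)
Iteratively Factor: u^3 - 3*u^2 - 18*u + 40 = (u - 5)*(u^2 + 2*u - 8) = (u - 5)*(u - 2)*(u + 4)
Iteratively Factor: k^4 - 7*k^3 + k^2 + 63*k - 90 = (k - 2)*(k^3 - 5*k^2 - 9*k + 45) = (k - 5)*(k - 2)*(k^2 - 9) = (k - 5)*(k - 2)*(k + 3)*(k - 3)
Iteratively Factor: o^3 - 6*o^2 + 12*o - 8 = (o - 2)*(o^2 - 4*o + 4) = (o - 2)^2*(o - 2)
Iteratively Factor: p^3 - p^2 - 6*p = (p - 3)*(p^2 + 2*p) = p*(p - 3)*(p + 2)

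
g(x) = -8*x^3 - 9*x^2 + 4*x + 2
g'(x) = -24*x^2 - 18*x + 4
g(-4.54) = 546.95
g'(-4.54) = -408.96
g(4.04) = -656.25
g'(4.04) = -460.44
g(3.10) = -310.42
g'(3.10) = -282.44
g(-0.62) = -2.03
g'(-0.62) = 5.93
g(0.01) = 2.04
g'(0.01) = 3.82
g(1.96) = -84.97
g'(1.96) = -123.48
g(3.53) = -447.92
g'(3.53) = -358.60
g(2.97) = -275.09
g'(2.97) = -261.16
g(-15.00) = 24917.00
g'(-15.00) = -5126.00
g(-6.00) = 1382.00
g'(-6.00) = -752.00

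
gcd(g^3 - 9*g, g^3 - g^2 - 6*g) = g^2 - 3*g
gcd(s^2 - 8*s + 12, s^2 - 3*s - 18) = s - 6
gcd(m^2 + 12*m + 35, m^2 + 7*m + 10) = m + 5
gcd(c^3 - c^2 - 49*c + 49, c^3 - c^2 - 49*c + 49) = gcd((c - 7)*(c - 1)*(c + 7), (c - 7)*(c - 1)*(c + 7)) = c^3 - c^2 - 49*c + 49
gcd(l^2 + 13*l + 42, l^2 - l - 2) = 1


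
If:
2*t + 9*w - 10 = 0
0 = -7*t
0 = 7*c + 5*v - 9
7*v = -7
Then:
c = 2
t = 0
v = -1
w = 10/9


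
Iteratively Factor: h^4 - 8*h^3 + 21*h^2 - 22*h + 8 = (h - 1)*(h^3 - 7*h^2 + 14*h - 8) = (h - 2)*(h - 1)*(h^2 - 5*h + 4) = (h - 2)*(h - 1)^2*(h - 4)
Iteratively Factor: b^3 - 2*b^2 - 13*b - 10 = (b - 5)*(b^2 + 3*b + 2) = (b - 5)*(b + 1)*(b + 2)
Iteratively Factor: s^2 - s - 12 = (s + 3)*(s - 4)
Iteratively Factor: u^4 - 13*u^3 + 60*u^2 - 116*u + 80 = (u - 4)*(u^3 - 9*u^2 + 24*u - 20) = (u - 4)*(u - 2)*(u^2 - 7*u + 10) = (u - 5)*(u - 4)*(u - 2)*(u - 2)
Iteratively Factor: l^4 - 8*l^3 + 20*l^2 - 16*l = (l - 2)*(l^3 - 6*l^2 + 8*l) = (l - 2)^2*(l^2 - 4*l) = l*(l - 2)^2*(l - 4)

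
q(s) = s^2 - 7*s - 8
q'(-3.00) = -13.00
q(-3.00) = 22.00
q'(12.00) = 17.00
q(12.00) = 52.00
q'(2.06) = -2.88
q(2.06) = -18.18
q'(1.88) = -3.24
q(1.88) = -17.63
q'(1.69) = -3.62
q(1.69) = -16.97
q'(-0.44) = -7.88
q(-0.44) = -4.73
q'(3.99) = 0.98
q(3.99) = -20.01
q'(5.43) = 3.86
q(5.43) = -16.53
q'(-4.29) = -15.58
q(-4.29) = 40.43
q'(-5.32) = -17.64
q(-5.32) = 57.54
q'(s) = 2*s - 7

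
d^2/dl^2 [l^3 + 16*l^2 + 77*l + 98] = 6*l + 32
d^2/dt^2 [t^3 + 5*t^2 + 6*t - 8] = 6*t + 10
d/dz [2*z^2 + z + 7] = 4*z + 1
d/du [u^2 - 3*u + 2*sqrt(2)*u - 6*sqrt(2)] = 2*u - 3 + 2*sqrt(2)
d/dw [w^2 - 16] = 2*w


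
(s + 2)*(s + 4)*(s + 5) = s^3 + 11*s^2 + 38*s + 40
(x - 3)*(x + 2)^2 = x^3 + x^2 - 8*x - 12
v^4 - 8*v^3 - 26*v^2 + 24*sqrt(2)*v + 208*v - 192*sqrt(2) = (v - 8)*(v - 3*sqrt(2))*(v - sqrt(2))*(v + 4*sqrt(2))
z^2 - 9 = (z - 3)*(z + 3)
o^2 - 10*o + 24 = (o - 6)*(o - 4)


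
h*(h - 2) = h^2 - 2*h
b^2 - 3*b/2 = b*(b - 3/2)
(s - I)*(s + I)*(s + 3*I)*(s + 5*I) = s^4 + 8*I*s^3 - 14*s^2 + 8*I*s - 15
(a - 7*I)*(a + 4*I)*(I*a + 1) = I*a^3 + 4*a^2 + 25*I*a + 28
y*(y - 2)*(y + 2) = y^3 - 4*y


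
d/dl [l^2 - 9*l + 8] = 2*l - 9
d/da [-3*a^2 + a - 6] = 1 - 6*a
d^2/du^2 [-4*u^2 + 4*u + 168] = -8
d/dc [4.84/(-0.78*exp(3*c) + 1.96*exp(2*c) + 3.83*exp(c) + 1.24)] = (11.3256*exp(2*c) - 18.9728*exp(c) - 18.5372)*exp(c)/(-0.78*exp(3*c) + 1.96*exp(2*c) + 3.83*exp(c) + 1.24)^2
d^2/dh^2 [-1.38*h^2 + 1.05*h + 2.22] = -2.76000000000000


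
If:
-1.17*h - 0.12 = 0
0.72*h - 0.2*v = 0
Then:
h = -0.10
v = -0.37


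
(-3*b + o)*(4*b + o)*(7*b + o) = -84*b^3 - 5*b^2*o + 8*b*o^2 + o^3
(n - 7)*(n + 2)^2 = n^3 - 3*n^2 - 24*n - 28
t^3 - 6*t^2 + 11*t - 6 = (t - 3)*(t - 2)*(t - 1)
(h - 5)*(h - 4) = h^2 - 9*h + 20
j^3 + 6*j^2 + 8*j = j*(j + 2)*(j + 4)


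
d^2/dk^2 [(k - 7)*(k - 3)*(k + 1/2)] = 6*k - 19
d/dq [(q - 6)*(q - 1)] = 2*q - 7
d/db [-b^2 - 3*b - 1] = -2*b - 3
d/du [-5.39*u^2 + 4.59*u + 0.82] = 4.59 - 10.78*u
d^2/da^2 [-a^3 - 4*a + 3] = -6*a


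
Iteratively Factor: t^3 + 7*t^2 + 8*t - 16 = (t + 4)*(t^2 + 3*t - 4) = (t - 1)*(t + 4)*(t + 4)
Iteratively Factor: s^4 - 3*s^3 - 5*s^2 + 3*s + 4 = (s - 1)*(s^3 - 2*s^2 - 7*s - 4) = (s - 4)*(s - 1)*(s^2 + 2*s + 1) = (s - 4)*(s - 1)*(s + 1)*(s + 1)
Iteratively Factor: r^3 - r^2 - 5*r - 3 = (r + 1)*(r^2 - 2*r - 3) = (r + 1)^2*(r - 3)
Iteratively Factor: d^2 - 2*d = (d)*(d - 2)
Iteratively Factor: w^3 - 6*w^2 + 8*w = (w)*(w^2 - 6*w + 8) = w*(w - 2)*(w - 4)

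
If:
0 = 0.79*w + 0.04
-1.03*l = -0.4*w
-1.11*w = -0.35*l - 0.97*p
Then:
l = -0.02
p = -0.05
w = -0.05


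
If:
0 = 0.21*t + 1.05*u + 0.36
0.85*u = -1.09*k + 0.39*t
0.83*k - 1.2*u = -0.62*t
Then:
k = 0.01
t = -0.49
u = -0.24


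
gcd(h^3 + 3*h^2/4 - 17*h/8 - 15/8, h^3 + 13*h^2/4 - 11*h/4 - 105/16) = h^2 - h/4 - 15/8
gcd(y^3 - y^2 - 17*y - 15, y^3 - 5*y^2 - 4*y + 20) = y - 5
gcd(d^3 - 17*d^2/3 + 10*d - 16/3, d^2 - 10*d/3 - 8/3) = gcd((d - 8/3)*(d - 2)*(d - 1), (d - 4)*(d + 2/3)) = 1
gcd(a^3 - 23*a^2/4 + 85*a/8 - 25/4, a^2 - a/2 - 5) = a - 5/2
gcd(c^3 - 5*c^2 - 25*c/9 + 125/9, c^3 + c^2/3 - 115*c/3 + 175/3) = c^2 - 20*c/3 + 25/3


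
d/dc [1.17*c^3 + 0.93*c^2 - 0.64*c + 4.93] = 3.51*c^2 + 1.86*c - 0.64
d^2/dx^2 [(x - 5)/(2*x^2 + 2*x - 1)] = 4*((4 - 3*x)*(2*x^2 + 2*x - 1) + 2*(x - 5)*(2*x + 1)^2)/(2*x^2 + 2*x - 1)^3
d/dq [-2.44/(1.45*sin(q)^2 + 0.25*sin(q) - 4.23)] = (7.076*sin(q) + 0.61)*cos(q)/(1.45*sin(q)^2 + 0.25*sin(q) - 4.23)^2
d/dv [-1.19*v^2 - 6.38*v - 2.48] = -2.38*v - 6.38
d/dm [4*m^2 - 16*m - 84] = 8*m - 16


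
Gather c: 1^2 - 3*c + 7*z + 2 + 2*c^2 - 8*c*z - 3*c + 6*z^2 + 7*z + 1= 2*c^2 + c*(-8*z - 6) + 6*z^2 + 14*z + 4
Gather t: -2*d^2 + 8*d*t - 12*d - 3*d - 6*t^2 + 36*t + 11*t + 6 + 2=-2*d^2 - 15*d - 6*t^2 + t*(8*d + 47) + 8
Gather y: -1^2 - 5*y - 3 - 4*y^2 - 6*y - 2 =-4*y^2 - 11*y - 6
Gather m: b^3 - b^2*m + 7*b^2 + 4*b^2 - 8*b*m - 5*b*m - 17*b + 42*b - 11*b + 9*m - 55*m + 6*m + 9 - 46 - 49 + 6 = b^3 + 11*b^2 + 14*b + m*(-b^2 - 13*b - 40) - 80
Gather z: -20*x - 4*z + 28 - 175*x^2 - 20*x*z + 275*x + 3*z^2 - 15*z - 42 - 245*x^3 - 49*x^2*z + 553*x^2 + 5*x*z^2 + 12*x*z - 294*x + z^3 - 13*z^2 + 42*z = -245*x^3 + 378*x^2 - 39*x + z^3 + z^2*(5*x - 10) + z*(-49*x^2 - 8*x + 23) - 14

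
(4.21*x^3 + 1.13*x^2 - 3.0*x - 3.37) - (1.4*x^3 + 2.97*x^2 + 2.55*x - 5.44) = 2.81*x^3 - 1.84*x^2 - 5.55*x + 2.07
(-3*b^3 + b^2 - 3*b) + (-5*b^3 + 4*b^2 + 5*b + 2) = -8*b^3 + 5*b^2 + 2*b + 2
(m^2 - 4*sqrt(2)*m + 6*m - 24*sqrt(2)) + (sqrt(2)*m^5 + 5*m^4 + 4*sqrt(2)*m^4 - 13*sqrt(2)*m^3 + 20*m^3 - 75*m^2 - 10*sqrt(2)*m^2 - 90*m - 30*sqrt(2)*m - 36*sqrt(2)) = sqrt(2)*m^5 + 5*m^4 + 4*sqrt(2)*m^4 - 13*sqrt(2)*m^3 + 20*m^3 - 74*m^2 - 10*sqrt(2)*m^2 - 84*m - 34*sqrt(2)*m - 60*sqrt(2)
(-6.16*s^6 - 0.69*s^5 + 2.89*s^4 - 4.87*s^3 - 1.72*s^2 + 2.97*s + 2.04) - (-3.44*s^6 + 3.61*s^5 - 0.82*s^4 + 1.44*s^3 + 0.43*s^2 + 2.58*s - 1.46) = -2.72*s^6 - 4.3*s^5 + 3.71*s^4 - 6.31*s^3 - 2.15*s^2 + 0.39*s + 3.5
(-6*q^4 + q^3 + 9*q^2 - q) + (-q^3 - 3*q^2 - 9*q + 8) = -6*q^4 + 6*q^2 - 10*q + 8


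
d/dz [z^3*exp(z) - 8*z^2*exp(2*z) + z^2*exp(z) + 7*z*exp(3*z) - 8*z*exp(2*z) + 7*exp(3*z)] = (z^3 - 16*z^2*exp(z) + 4*z^2 + 21*z*exp(2*z) - 32*z*exp(z) + 2*z + 28*exp(2*z) - 8*exp(z))*exp(z)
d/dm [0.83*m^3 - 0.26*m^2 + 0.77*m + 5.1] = 2.49*m^2 - 0.52*m + 0.77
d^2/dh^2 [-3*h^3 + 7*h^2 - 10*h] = 14 - 18*h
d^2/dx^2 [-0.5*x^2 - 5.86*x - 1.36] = -1.00000000000000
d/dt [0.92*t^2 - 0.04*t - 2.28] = 1.84*t - 0.04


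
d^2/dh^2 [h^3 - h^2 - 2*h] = 6*h - 2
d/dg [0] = 0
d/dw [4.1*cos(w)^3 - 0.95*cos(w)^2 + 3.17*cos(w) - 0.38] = (-12.3*cos(w)^2 + 1.9*cos(w) - 3.17)*sin(w)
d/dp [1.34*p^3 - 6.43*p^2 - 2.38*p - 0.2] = 4.02*p^2 - 12.86*p - 2.38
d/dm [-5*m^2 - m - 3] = -10*m - 1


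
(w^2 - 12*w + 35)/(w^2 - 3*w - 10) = (w - 7)/(w + 2)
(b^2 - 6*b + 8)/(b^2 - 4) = (b - 4)/(b + 2)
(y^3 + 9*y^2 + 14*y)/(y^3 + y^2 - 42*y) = (y + 2)/(y - 6)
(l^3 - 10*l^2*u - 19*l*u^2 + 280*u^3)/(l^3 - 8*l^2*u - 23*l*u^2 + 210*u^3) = (-l + 8*u)/(-l + 6*u)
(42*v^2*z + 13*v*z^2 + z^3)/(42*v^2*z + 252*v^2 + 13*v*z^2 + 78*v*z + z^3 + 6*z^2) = z/(z + 6)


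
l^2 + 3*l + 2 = (l + 1)*(l + 2)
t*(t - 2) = t^2 - 2*t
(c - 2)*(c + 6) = c^2 + 4*c - 12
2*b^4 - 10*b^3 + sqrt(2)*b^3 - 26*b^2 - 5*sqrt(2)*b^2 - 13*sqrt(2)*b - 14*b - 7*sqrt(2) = (b - 7)*(b + 1)*(sqrt(2)*b + 1)*(sqrt(2)*b + sqrt(2))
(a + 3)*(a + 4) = a^2 + 7*a + 12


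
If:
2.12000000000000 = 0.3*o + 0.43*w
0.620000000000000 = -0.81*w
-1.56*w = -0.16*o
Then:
No Solution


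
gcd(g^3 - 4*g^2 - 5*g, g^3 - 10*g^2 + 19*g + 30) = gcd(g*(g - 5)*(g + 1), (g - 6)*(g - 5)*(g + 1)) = g^2 - 4*g - 5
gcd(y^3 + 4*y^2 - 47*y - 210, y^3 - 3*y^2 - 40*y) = y + 5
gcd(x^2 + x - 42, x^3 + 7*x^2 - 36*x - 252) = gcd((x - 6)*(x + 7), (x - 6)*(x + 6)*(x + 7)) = x^2 + x - 42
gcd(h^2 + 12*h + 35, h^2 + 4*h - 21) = h + 7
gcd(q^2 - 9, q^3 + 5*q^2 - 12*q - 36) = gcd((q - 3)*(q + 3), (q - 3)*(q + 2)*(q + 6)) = q - 3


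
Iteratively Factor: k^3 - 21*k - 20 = (k + 1)*(k^2 - k - 20) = (k - 5)*(k + 1)*(k + 4)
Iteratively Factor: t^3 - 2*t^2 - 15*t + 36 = (t - 3)*(t^2 + t - 12) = (t - 3)^2*(t + 4)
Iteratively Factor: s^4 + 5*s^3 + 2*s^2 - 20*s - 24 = (s + 2)*(s^3 + 3*s^2 - 4*s - 12) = (s + 2)*(s + 3)*(s^2 - 4) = (s + 2)^2*(s + 3)*(s - 2)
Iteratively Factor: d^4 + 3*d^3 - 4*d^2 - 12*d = (d)*(d^3 + 3*d^2 - 4*d - 12) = d*(d - 2)*(d^2 + 5*d + 6) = d*(d - 2)*(d + 2)*(d + 3)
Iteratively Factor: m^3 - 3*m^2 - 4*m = (m)*(m^2 - 3*m - 4) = m*(m - 4)*(m + 1)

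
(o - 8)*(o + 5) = o^2 - 3*o - 40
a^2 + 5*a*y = a*(a + 5*y)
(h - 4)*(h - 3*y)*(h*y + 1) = h^3*y - 3*h^2*y^2 - 4*h^2*y + h^2 + 12*h*y^2 - 3*h*y - 4*h + 12*y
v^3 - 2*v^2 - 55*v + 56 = (v - 8)*(v - 1)*(v + 7)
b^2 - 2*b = b*(b - 2)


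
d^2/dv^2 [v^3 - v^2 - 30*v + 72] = 6*v - 2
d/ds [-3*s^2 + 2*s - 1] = 2 - 6*s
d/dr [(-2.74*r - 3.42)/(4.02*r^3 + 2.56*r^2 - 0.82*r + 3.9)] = (22.0296*r^3 + 48.2596*r^2 + 17.5104*r - 13.4904)/(16.1604*r^6 + 20.5824*r^5 - 0.0391999999999983*r^4 + 27.1576*r^3 + 20.6404*r^2 - 6.396*r + 15.21)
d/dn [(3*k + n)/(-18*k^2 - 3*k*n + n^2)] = -1/(36*k^2 - 12*k*n + n^2)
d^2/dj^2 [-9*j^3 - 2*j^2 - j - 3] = -54*j - 4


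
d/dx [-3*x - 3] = -3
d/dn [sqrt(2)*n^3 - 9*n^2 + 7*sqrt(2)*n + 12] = 3*sqrt(2)*n^2 - 18*n + 7*sqrt(2)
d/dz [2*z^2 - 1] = 4*z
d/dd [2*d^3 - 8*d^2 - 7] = 2*d*(3*d - 8)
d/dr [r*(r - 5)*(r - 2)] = 3*r^2 - 14*r + 10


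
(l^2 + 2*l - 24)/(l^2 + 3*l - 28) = (l + 6)/(l + 7)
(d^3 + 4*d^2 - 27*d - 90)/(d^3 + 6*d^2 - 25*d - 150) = (d + 3)/(d + 5)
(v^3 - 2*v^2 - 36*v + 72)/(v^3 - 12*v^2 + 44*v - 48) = (v + 6)/(v - 4)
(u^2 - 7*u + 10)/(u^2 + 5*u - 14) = (u - 5)/(u + 7)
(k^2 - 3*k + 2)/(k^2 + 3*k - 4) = (k - 2)/(k + 4)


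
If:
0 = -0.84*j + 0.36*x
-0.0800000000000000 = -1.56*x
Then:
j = 0.02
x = 0.05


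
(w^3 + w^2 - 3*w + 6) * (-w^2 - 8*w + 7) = -w^5 - 9*w^4 + 2*w^3 + 25*w^2 - 69*w + 42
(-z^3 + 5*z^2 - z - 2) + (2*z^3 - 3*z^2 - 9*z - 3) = z^3 + 2*z^2 - 10*z - 5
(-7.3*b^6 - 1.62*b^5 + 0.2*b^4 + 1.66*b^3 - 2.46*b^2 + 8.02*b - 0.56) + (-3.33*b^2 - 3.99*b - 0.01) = -7.3*b^6 - 1.62*b^5 + 0.2*b^4 + 1.66*b^3 - 5.79*b^2 + 4.03*b - 0.57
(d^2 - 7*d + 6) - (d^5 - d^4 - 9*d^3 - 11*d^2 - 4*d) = -d^5 + d^4 + 9*d^3 + 12*d^2 - 3*d + 6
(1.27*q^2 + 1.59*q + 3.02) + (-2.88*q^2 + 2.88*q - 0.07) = -1.61*q^2 + 4.47*q + 2.95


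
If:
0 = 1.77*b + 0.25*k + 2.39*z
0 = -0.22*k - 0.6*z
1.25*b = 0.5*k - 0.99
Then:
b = 6.07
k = 17.17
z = -6.29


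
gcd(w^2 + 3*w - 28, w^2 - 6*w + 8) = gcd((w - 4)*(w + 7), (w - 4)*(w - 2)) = w - 4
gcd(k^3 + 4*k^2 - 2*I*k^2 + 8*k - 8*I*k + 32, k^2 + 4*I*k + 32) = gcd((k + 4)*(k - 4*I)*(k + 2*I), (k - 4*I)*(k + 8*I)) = k - 4*I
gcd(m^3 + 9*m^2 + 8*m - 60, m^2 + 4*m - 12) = m^2 + 4*m - 12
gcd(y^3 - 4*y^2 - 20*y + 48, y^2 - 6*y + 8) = y - 2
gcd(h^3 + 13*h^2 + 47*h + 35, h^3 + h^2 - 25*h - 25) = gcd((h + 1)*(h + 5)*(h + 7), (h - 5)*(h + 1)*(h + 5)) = h^2 + 6*h + 5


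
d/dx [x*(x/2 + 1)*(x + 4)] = 3*x^2/2 + 6*x + 4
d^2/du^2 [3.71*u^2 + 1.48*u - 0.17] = 7.42000000000000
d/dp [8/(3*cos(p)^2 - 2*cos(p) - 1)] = 16*(3*cos(p) - 1)*sin(p)/(-3*cos(p)^2 + 2*cos(p) + 1)^2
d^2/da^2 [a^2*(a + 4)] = 6*a + 8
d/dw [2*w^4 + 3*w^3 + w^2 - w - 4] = 8*w^3 + 9*w^2 + 2*w - 1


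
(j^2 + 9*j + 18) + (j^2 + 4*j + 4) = 2*j^2 + 13*j + 22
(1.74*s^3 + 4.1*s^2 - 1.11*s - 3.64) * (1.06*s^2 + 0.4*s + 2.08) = 1.8444*s^5 + 5.042*s^4 + 4.0826*s^3 + 4.2256*s^2 - 3.7648*s - 7.5712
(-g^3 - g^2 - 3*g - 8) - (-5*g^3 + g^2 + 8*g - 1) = 4*g^3 - 2*g^2 - 11*g - 7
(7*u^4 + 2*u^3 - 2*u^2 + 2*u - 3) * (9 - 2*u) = -14*u^5 + 59*u^4 + 22*u^3 - 22*u^2 + 24*u - 27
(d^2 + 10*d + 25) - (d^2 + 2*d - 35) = 8*d + 60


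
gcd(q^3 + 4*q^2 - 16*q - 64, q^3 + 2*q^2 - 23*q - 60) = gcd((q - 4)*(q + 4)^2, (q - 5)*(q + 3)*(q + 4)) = q + 4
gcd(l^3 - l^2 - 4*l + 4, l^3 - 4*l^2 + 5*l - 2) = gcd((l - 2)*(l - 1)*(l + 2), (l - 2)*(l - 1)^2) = l^2 - 3*l + 2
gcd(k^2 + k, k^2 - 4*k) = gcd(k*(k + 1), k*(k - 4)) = k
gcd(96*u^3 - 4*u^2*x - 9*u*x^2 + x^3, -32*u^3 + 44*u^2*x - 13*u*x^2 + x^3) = 32*u^2 - 12*u*x + x^2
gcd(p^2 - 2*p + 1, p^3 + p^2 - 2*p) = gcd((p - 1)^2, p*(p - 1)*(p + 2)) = p - 1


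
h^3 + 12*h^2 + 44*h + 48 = (h + 2)*(h + 4)*(h + 6)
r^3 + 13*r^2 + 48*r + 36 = (r + 1)*(r + 6)^2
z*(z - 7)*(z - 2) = z^3 - 9*z^2 + 14*z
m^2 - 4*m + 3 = (m - 3)*(m - 1)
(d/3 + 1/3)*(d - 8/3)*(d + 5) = d^3/3 + 10*d^2/9 - 11*d/3 - 40/9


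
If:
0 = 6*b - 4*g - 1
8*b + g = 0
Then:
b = 1/38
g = -4/19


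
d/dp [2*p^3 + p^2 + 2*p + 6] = 6*p^2 + 2*p + 2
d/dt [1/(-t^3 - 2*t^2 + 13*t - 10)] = (3*t^2 + 4*t - 13)/(t^3 + 2*t^2 - 13*t + 10)^2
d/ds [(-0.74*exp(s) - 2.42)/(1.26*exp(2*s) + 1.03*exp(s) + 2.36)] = (0.9324*exp(2*s) + 6.0984*exp(s) + 0.7462)*exp(s)/(1.5876*exp(4*s) + 2.5956*exp(3*s) + 7.0081*exp(2*s) + 4.8616*exp(s) + 5.5696)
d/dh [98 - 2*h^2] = -4*h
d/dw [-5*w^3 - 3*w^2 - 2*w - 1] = -15*w^2 - 6*w - 2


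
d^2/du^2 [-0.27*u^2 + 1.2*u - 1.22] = -0.540000000000000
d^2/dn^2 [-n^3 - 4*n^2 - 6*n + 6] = -6*n - 8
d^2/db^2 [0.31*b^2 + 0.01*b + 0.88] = 0.620000000000000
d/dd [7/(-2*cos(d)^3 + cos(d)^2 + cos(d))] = 7*(-6*cos(d)^2 + 2*cos(d) + 1)*sin(d)/((cos(d) - cos(2*d))^2*cos(d)^2)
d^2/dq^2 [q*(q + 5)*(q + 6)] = 6*q + 22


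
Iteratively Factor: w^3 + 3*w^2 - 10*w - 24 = (w + 4)*(w^2 - w - 6) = (w + 2)*(w + 4)*(w - 3)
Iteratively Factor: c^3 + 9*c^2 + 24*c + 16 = (c + 4)*(c^2 + 5*c + 4) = (c + 4)^2*(c + 1)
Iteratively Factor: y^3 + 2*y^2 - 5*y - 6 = (y - 2)*(y^2 + 4*y + 3) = (y - 2)*(y + 3)*(y + 1)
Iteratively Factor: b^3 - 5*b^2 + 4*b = (b)*(b^2 - 5*b + 4) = b*(b - 4)*(b - 1)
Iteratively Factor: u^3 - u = (u + 1)*(u^2 - u) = (u - 1)*(u + 1)*(u)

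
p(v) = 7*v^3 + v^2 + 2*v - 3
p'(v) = 21*v^2 + 2*v + 2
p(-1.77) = -42.22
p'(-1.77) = 64.25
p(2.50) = 117.62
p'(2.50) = 138.25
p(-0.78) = -7.27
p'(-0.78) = 13.22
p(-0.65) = -5.80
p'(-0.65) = 9.57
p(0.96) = 6.03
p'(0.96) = 23.27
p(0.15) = -2.65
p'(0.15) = 2.77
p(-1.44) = -24.71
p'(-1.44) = 42.67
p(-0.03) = -3.06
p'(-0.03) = 1.96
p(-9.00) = -5043.00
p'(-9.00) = 1685.00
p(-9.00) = -5043.00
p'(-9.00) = 1685.00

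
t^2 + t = t*(t + 1)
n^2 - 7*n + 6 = (n - 6)*(n - 1)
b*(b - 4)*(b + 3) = b^3 - b^2 - 12*b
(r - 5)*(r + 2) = r^2 - 3*r - 10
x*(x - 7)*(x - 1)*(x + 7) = x^4 - x^3 - 49*x^2 + 49*x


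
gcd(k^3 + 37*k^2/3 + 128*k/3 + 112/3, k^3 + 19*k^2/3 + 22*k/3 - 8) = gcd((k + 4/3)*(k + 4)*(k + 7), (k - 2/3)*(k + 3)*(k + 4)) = k + 4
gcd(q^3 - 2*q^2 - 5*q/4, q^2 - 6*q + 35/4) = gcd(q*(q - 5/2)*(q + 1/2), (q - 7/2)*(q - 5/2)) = q - 5/2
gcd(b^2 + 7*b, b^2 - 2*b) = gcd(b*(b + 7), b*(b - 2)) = b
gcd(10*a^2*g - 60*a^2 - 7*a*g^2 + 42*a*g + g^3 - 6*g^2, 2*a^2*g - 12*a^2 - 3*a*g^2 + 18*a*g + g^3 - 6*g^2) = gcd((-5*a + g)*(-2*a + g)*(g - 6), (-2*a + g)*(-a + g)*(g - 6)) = 2*a*g - 12*a - g^2 + 6*g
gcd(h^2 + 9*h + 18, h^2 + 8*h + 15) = h + 3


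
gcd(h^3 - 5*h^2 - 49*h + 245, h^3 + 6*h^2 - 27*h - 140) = h^2 + 2*h - 35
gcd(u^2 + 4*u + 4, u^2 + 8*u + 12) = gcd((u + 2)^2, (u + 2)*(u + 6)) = u + 2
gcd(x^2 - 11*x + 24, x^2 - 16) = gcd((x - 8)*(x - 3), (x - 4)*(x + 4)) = 1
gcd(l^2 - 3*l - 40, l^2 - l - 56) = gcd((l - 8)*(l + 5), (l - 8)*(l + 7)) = l - 8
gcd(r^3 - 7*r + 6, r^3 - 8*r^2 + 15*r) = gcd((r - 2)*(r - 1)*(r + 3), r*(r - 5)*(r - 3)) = 1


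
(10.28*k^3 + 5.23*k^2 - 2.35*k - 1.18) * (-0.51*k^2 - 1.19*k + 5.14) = -5.2428*k^5 - 14.9005*k^4 + 47.814*k^3 + 30.2805*k^2 - 10.6748*k - 6.0652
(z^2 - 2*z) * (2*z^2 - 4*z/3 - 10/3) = 2*z^4 - 16*z^3/3 - 2*z^2/3 + 20*z/3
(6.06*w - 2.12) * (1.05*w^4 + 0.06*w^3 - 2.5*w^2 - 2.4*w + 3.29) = 6.363*w^5 - 1.8624*w^4 - 15.2772*w^3 - 9.244*w^2 + 25.0254*w - 6.9748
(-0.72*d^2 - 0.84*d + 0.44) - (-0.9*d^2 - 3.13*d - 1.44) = 0.18*d^2 + 2.29*d + 1.88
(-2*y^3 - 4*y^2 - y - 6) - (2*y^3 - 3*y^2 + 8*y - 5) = -4*y^3 - y^2 - 9*y - 1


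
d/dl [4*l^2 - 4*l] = 8*l - 4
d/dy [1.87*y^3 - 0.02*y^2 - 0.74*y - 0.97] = 5.61*y^2 - 0.04*y - 0.74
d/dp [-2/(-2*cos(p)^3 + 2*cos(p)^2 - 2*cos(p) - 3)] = 4*(3*cos(p)^2 - 2*cos(p) + 1)*sin(p)/(-7*cos(p)/2 + cos(2*p) - cos(3*p)/2 - 2)^2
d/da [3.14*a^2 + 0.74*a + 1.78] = 6.28*a + 0.74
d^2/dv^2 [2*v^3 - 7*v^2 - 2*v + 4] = 12*v - 14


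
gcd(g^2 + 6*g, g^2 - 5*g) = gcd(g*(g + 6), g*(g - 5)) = g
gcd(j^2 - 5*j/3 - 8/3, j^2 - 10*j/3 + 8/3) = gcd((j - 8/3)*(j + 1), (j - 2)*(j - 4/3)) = 1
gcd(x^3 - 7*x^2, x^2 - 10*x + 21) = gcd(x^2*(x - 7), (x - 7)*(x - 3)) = x - 7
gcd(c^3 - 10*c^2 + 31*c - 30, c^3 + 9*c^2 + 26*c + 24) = 1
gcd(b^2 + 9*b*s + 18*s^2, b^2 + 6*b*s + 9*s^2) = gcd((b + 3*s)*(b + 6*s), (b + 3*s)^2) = b + 3*s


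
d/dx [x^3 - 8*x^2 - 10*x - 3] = 3*x^2 - 16*x - 10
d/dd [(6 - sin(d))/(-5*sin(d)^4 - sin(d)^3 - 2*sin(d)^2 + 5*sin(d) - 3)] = (-15*sin(d)^4 + 118*sin(d)^3 + 16*sin(d)^2 + 24*sin(d) - 27)*cos(d)/(5*sin(d)^4 + sin(d)^3 + 2*sin(d)^2 - 5*sin(d) + 3)^2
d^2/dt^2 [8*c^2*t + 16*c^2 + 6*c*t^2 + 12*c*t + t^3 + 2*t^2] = 12*c + 6*t + 4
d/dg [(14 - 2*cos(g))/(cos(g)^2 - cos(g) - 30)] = 2*(sin(g)^2 + 14*cos(g) - 38)*sin(g)/(sin(g)^2 + cos(g) + 29)^2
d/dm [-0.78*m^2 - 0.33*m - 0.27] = -1.56*m - 0.33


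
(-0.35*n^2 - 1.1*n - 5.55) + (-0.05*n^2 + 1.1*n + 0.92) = -0.4*n^2 - 4.63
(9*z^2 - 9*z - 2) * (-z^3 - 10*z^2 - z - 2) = -9*z^5 - 81*z^4 + 83*z^3 + 11*z^2 + 20*z + 4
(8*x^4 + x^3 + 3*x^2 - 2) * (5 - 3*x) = -24*x^5 + 37*x^4 - 4*x^3 + 15*x^2 + 6*x - 10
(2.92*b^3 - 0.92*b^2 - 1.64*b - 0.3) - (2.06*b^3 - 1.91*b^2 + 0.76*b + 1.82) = 0.86*b^3 + 0.99*b^2 - 2.4*b - 2.12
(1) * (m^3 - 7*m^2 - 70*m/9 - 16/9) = m^3 - 7*m^2 - 70*m/9 - 16/9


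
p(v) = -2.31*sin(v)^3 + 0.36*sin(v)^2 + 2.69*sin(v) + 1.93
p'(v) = -6.93*sin(v)^2*cos(v) + 0.72*sin(v)*cos(v) + 2.69*cos(v)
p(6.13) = 1.54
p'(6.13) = 2.39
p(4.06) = 1.18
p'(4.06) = 1.37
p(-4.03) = 3.15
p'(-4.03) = 0.58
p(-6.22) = 2.10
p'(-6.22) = 2.70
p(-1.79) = 1.80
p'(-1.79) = 1.00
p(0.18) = 2.41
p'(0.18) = 2.55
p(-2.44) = 0.96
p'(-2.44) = 0.51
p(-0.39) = 1.09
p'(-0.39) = 1.31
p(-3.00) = 1.56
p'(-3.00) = -2.43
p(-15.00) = 0.97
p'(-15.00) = 0.54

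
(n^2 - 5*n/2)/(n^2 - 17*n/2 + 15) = n/(n - 6)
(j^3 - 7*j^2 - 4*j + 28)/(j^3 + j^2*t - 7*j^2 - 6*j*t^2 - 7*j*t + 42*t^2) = (4 - j^2)/(-j^2 - j*t + 6*t^2)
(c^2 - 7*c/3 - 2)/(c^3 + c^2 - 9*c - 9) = (c + 2/3)/(c^2 + 4*c + 3)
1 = 1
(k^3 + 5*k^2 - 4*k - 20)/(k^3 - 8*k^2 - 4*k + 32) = (k + 5)/(k - 8)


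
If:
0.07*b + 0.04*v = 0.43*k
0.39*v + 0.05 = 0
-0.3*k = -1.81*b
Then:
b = -0.00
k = -0.01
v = -0.13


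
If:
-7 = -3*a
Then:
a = 7/3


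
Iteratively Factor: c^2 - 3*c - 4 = (c + 1)*(c - 4)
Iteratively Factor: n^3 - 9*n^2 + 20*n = (n)*(n^2 - 9*n + 20) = n*(n - 5)*(n - 4)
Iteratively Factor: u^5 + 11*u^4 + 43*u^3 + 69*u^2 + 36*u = (u + 1)*(u^4 + 10*u^3 + 33*u^2 + 36*u) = (u + 1)*(u + 4)*(u^3 + 6*u^2 + 9*u) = (u + 1)*(u + 3)*(u + 4)*(u^2 + 3*u) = (u + 1)*(u + 3)^2*(u + 4)*(u)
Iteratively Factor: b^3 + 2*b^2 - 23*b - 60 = (b + 3)*(b^2 - b - 20) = (b - 5)*(b + 3)*(b + 4)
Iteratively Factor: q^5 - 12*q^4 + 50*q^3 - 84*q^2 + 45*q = (q - 1)*(q^4 - 11*q^3 + 39*q^2 - 45*q) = (q - 3)*(q - 1)*(q^3 - 8*q^2 + 15*q) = (q - 3)^2*(q - 1)*(q^2 - 5*q) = q*(q - 3)^2*(q - 1)*(q - 5)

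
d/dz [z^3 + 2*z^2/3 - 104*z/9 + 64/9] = 3*z^2 + 4*z/3 - 104/9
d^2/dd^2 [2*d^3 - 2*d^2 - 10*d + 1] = 12*d - 4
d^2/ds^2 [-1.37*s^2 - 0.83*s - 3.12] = -2.74000000000000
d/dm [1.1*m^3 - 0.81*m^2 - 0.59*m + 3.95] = 3.3*m^2 - 1.62*m - 0.59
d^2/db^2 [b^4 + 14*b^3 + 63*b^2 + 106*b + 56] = 12*b^2 + 84*b + 126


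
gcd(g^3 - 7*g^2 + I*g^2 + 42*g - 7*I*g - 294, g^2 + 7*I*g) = g + 7*I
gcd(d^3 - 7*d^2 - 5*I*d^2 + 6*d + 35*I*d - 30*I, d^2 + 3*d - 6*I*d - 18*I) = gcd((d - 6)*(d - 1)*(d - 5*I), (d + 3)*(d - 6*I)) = 1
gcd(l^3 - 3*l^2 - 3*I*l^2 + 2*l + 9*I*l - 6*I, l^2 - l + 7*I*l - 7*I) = l - 1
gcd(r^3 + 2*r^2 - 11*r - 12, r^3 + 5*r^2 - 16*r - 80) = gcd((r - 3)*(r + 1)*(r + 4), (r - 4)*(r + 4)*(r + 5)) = r + 4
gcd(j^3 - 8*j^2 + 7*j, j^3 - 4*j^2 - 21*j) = j^2 - 7*j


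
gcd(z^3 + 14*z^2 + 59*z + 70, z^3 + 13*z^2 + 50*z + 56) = z^2 + 9*z + 14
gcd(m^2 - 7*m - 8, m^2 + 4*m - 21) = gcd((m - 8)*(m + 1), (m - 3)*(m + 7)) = 1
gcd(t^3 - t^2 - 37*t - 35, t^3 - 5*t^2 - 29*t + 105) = t^2 - 2*t - 35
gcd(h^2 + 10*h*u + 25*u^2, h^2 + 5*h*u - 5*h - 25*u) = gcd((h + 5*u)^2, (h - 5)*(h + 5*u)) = h + 5*u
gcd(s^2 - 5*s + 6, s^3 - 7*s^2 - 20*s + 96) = s - 3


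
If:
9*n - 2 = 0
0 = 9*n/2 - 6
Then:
No Solution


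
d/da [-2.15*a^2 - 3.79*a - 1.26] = -4.3*a - 3.79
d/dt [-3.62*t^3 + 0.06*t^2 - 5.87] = t*(0.12 - 10.86*t)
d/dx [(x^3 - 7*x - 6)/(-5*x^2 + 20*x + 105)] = (-x^4 + 8*x^3 + 56*x^2 - 12*x - 123)/(5*(x^4 - 8*x^3 - 26*x^2 + 168*x + 441))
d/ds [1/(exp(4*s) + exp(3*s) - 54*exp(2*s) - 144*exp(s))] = (-4*exp(3*s) - 3*exp(2*s) + 108*exp(s) + 144)*exp(-s)/(exp(3*s) + exp(2*s) - 54*exp(s) - 144)^2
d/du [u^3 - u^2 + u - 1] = 3*u^2 - 2*u + 1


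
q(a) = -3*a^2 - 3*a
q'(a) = -6*a - 3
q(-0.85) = 0.38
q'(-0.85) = 2.10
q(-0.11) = 0.29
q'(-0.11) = -2.34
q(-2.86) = -15.96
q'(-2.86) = 14.16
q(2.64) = -28.83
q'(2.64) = -18.84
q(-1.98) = -5.82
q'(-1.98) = 8.88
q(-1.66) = -3.29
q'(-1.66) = 6.96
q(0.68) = -3.43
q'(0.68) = -7.08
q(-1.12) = -0.40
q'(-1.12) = 3.72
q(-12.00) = -396.00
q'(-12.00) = 69.00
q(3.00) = -36.00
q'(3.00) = -21.00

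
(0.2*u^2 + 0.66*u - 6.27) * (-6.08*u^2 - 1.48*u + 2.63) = -1.216*u^4 - 4.3088*u^3 + 37.6708*u^2 + 11.0154*u - 16.4901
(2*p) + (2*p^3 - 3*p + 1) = 2*p^3 - p + 1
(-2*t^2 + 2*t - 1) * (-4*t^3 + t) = 8*t^5 - 8*t^4 + 2*t^3 + 2*t^2 - t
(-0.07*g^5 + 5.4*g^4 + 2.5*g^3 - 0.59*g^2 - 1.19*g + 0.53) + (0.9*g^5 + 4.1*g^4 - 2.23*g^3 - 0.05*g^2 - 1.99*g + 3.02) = 0.83*g^5 + 9.5*g^4 + 0.27*g^3 - 0.64*g^2 - 3.18*g + 3.55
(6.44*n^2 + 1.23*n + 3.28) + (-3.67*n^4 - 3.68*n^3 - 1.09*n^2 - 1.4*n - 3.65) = -3.67*n^4 - 3.68*n^3 + 5.35*n^2 - 0.17*n - 0.37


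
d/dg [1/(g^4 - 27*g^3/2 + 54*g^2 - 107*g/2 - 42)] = 2*(-8*g^3 + 81*g^2 - 216*g + 107)/(-2*g^4 + 27*g^3 - 108*g^2 + 107*g + 84)^2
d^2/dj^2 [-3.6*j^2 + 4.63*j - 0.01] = -7.20000000000000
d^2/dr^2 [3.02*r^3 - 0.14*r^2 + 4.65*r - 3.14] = 18.12*r - 0.28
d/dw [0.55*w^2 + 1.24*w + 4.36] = 1.1*w + 1.24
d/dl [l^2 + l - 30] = 2*l + 1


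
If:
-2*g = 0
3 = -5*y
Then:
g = 0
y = -3/5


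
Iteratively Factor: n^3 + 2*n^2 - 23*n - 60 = (n + 3)*(n^2 - n - 20) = (n - 5)*(n + 3)*(n + 4)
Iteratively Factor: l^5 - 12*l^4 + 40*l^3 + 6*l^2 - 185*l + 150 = (l - 5)*(l^4 - 7*l^3 + 5*l^2 + 31*l - 30) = (l - 5)*(l - 3)*(l^3 - 4*l^2 - 7*l + 10) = (l - 5)*(l - 3)*(l - 1)*(l^2 - 3*l - 10) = (l - 5)*(l - 3)*(l - 1)*(l + 2)*(l - 5)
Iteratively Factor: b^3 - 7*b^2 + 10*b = (b - 2)*(b^2 - 5*b) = b*(b - 2)*(b - 5)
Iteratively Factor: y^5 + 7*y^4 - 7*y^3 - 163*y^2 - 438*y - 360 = (y - 5)*(y^4 + 12*y^3 + 53*y^2 + 102*y + 72) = (y - 5)*(y + 4)*(y^3 + 8*y^2 + 21*y + 18) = (y - 5)*(y + 2)*(y + 4)*(y^2 + 6*y + 9) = (y - 5)*(y + 2)*(y + 3)*(y + 4)*(y + 3)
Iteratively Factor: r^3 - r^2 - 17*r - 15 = (r + 1)*(r^2 - 2*r - 15) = (r + 1)*(r + 3)*(r - 5)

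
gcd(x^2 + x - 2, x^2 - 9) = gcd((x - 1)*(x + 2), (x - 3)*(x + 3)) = 1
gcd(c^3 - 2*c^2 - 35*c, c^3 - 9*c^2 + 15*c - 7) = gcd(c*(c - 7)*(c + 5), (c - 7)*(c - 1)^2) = c - 7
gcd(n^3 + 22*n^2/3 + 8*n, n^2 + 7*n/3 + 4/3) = n + 4/3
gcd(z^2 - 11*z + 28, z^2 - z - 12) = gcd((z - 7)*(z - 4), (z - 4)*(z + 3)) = z - 4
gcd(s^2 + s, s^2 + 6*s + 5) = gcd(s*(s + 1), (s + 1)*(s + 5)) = s + 1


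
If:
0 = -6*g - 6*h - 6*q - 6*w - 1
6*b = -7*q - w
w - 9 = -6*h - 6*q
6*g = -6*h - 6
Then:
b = w - 35/36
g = -5*w/6 - 5/3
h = 5*w/6 + 2/3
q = 5/6 - w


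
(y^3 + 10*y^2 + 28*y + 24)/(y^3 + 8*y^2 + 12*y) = (y + 2)/y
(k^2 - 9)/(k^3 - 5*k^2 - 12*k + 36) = (k - 3)/(k^2 - 8*k + 12)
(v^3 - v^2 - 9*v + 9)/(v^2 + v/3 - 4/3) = 3*(v^2 - 9)/(3*v + 4)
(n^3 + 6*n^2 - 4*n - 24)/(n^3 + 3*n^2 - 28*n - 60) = (n - 2)/(n - 5)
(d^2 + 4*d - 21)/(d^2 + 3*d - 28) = (d - 3)/(d - 4)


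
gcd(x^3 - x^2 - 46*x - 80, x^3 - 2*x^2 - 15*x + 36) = 1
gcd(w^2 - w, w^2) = w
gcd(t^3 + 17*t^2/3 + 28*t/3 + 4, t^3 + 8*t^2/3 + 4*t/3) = t^2 + 8*t/3 + 4/3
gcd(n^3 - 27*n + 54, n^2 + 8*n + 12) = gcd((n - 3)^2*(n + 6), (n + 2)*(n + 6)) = n + 6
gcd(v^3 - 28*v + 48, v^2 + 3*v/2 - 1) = 1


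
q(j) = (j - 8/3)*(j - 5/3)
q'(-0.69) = -5.71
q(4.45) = 4.96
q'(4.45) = 4.57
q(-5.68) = 61.32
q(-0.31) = 5.88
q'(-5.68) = -15.69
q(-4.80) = 48.28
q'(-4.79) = -13.91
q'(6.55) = 8.77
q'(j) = 2*j - 13/3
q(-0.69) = 7.91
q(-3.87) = 36.19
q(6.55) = 18.96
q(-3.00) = 26.44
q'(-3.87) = -12.07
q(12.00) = 96.44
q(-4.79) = 48.15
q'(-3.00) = -10.33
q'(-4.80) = -13.93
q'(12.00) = 19.67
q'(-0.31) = -4.95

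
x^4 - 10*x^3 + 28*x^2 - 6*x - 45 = (x - 5)*(x - 3)^2*(x + 1)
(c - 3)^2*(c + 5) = c^3 - c^2 - 21*c + 45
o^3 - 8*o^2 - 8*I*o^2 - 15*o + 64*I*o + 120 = (o - 8)*(o - 5*I)*(o - 3*I)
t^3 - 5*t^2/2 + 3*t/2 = t*(t - 3/2)*(t - 1)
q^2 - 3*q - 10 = (q - 5)*(q + 2)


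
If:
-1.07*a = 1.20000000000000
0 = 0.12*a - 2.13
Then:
No Solution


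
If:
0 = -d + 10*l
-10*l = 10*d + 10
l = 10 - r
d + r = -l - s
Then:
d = -10/11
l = -1/11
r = 111/11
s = -100/11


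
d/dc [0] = 0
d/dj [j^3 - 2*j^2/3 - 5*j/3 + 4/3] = 3*j^2 - 4*j/3 - 5/3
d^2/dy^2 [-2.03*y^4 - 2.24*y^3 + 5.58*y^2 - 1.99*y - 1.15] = -24.36*y^2 - 13.44*y + 11.16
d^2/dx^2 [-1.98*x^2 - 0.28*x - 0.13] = -3.96000000000000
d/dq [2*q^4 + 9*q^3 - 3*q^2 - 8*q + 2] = 8*q^3 + 27*q^2 - 6*q - 8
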